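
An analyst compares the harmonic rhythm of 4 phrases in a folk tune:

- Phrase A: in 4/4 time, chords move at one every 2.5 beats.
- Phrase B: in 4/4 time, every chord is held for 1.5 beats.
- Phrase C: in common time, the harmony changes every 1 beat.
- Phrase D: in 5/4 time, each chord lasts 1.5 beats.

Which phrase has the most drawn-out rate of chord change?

Phrase A

A: each chord is 2.5 beats in 4/4, so 1.6 per bar.
B: each chord is 1.5 beats in 4/4, so 8/3 per bar.
C: each chord is 1 beat in 4/4, so 4 per bar.
D: each chord is 1.5 beats in 5/4, so 10/3 per bar.
Slowest is A at 1.6 chords/bar.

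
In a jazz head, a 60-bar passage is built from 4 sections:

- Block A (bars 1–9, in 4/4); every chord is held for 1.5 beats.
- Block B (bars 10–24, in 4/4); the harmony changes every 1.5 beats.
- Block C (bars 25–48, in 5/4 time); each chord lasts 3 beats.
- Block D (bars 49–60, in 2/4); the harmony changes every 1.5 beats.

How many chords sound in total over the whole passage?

120 chords

A has 36 beats and chords last 1.5 each, so 24 chords.
B has 60 beats and chords last 1.5 each, so 40 chords.
C has 120 beats and chords last 3 each, so 40 chords.
D has 24 beats and chords last 1.5 each, so 16 chords.
Total: 24 + 40 + 40 + 16 = 120.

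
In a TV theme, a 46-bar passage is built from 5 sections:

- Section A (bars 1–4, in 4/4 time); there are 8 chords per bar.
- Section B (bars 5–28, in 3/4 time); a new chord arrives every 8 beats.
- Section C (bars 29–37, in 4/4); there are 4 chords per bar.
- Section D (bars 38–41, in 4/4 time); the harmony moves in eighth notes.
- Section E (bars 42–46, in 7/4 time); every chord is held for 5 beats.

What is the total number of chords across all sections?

A: 4·4 = 16 beats, 16/0.5 = 32 chords.
B: 24·3 = 72 beats, 72/8 = 9 chords.
C: 9·4 = 36 beats, 36/1 = 36 chords.
D: 4·4 = 16 beats, 16/0.5 = 32 chords.
E: 5·7 = 35 beats, 35/5 = 7 chords.
Total: 32 + 9 + 36 + 32 + 7 = 116.

116 chords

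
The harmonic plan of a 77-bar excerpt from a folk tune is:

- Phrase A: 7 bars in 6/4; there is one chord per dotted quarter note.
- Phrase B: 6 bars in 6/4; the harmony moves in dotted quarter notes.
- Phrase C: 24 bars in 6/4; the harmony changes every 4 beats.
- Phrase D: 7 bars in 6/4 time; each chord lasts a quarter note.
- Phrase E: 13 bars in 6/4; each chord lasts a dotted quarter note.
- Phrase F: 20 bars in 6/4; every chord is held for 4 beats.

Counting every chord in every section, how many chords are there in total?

A: 7 bars × 6 beats = 42 beats; 1.5 beats/chord → 28 chords.
B: 6 bars × 6 beats = 36 beats; 1.5 beats/chord → 24 chords.
C: 24 bars × 6 beats = 144 beats; 4 beats/chord → 36 chords.
D: 7 bars × 6 beats = 42 beats; 1 beat/chord → 42 chords.
E: 13 bars × 6 beats = 78 beats; 1.5 beats/chord → 52 chords.
F: 20 bars × 6 beats = 120 beats; 4 beats/chord → 30 chords.
Total: 28 + 24 + 36 + 42 + 52 + 30 = 212.

212 chords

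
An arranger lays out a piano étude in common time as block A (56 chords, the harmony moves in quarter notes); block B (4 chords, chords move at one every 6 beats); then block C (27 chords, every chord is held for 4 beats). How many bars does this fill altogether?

A: 56 × 1 = 56 beats = 14 bars.
B: 4 × 6 = 24 beats = 6 bars.
C: 27 × 4 = 108 beats = 27 bars.
Total: 14 + 6 + 27 = 47 bars.

47 bars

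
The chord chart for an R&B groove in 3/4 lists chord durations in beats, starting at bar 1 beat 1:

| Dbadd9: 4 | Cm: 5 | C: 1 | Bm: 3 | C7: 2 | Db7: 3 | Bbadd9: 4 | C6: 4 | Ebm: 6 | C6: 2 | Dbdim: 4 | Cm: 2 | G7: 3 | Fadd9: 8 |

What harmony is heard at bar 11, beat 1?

Beat 1 of bar 11 is beat (11−1)×3 + 1 = 31 overall.
Running totals: Dbadd9 ends at 4, Cm ends at 9, C ends at 10, Bm ends at 13, C7 ends at 15, Db7 ends at 18, Bbadd9 ends at 22, C6 ends at 26, Ebm ends at 32.
Beat 31 falls within Ebm.

Ebm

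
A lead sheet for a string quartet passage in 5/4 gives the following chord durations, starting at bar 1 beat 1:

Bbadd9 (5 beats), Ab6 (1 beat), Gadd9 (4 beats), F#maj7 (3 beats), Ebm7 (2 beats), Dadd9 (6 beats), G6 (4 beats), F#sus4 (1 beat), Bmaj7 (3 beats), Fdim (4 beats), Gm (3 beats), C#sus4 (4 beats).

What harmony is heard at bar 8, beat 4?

C#sus4

Beat 4 of bar 8 is beat (8−1)×5 + 4 = 39 overall.
Running totals: Bbadd9 ends at 5, Ab6 ends at 6, Gadd9 ends at 10, F#maj7 ends at 13, Ebm7 ends at 15, Dadd9 ends at 21, G6 ends at 25, F#sus4 ends at 26, Bmaj7 ends at 29, Fdim ends at 33, Gm ends at 36, C#sus4 ends at 40.
Beat 39 falls within C#sus4.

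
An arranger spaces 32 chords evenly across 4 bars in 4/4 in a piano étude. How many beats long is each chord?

4 bars × 4 beats/bar = 16 beats total.
16 beats ÷ 32 chords = 0.5 beats per chord.
(That is an eighth note.)

0.5 beats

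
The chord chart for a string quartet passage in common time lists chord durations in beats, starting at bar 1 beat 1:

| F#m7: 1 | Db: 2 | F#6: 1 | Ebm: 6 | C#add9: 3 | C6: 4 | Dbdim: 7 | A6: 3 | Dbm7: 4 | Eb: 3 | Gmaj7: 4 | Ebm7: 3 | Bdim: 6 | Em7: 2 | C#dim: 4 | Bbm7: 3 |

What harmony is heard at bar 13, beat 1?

Beat 1 of bar 13 is beat (13−1)×4 + 1 = 49 overall.
Running totals: F#m7 ends at 1, Db ends at 3, F#6 ends at 4, Ebm ends at 10, C#add9 ends at 13, C6 ends at 17, Dbdim ends at 24, A6 ends at 27, Dbm7 ends at 31, Eb ends at 34, Gmaj7 ends at 38, Ebm7 ends at 41, Bdim ends at 47, Em7 ends at 49.
Beat 49 falls within Em7.

Em7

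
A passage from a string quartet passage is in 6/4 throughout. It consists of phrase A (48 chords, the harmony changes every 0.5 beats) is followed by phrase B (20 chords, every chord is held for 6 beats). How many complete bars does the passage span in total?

24 bars

A: 48 × 0.5 = 24 beats = 4 bars.
B: 20 × 6 = 120 beats = 20 bars.
Total: 4 + 20 = 24 bars.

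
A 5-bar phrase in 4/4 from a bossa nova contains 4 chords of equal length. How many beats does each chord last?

5 beats

5 bars × 4 beats/bar = 20 beats total.
20 beats ÷ 4 chords = 5 beats per chord.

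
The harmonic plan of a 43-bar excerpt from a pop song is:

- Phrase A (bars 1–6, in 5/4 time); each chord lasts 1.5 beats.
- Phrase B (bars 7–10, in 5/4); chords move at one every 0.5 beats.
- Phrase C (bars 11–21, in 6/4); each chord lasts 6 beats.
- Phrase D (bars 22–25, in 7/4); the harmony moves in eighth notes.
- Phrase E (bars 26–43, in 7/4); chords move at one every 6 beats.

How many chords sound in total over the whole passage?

A: 6 bars × 5 beats = 30 beats; 1.5 beats/chord → 20 chords.
B: 4 bars × 5 beats = 20 beats; 0.5 beats/chord → 40 chords.
C: 11 bars × 6 beats = 66 beats; 6 beats/chord → 11 chords.
D: 4 bars × 7 beats = 28 beats; 0.5 beats/chord → 56 chords.
E: 18 bars × 7 beats = 126 beats; 6 beats/chord → 21 chords.
Total: 20 + 40 + 11 + 56 + 21 = 148.

148 chords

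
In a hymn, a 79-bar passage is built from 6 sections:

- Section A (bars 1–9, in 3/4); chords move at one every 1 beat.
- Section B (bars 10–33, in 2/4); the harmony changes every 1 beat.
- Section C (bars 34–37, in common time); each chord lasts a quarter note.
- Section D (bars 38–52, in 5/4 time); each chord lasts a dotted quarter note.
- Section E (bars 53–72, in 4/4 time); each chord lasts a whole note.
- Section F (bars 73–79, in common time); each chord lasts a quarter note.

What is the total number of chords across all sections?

A has 27 beats and chords last 1 each, so 27 chords.
B has 48 beats and chords last 1 each, so 48 chords.
C has 16 beats and chords last 1 each, so 16 chords.
D has 75 beats and chords last 1.5 each, so 50 chords.
E has 80 beats and chords last 4 each, so 20 chords.
F has 28 beats and chords last 1 each, so 28 chords.
Total: 27 + 48 + 16 + 50 + 20 + 28 = 189.

189 chords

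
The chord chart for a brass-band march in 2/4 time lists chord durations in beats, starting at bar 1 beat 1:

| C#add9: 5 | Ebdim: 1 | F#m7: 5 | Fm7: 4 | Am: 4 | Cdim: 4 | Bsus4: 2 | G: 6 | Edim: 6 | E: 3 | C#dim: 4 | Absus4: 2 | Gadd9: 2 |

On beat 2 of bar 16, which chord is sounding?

Beat 2 of bar 16 is beat (16−1)×2 + 2 = 32 overall.
Running totals: C#add9 ends at 5, Ebdim ends at 6, F#m7 ends at 11, Fm7 ends at 15, Am ends at 19, Cdim ends at 23, Bsus4 ends at 25, G ends at 31, Edim ends at 37.
Beat 32 falls within Edim.

Edim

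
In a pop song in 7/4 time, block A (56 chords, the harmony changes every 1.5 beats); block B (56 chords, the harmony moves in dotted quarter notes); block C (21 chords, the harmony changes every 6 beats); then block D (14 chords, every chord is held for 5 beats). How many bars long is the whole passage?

52 bars

A: 56 × 1.5 = 84 beats = 12 bars.
B: 56 × 1.5 = 84 beats = 12 bars.
C: 21 × 6 = 126 beats = 18 bars.
D: 14 × 5 = 70 beats = 10 bars.
Total: 12 + 12 + 18 + 10 = 52 bars.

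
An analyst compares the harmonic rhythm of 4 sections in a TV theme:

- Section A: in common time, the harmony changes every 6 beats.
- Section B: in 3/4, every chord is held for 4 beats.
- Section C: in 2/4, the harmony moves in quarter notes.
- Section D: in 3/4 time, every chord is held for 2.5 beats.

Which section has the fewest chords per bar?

A: each chord is 6 beats in 4/4, so 2/3 per bar.
B: each chord is 4 beats in 3/4, so 0.75 per bar.
C: each chord is 1 beat in 2/4, so 2 per bar.
D: each chord is 2.5 beats in 3/4, so 1.2 per bar.
Slowest is A at 2/3 chords/bar.

Section A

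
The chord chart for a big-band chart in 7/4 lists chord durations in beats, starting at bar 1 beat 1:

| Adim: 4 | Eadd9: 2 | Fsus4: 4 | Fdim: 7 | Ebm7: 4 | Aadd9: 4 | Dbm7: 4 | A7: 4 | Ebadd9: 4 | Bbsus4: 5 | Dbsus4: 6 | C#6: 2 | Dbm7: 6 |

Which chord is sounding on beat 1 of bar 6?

Beat 1 of bar 6 is beat (6−1)×7 + 1 = 36 overall.
Running totals: Adim ends at 4, Eadd9 ends at 6, Fsus4 ends at 10, Fdim ends at 17, Ebm7 ends at 21, Aadd9 ends at 25, Dbm7 ends at 29, A7 ends at 33, Ebadd9 ends at 37.
Beat 36 falls within Ebadd9.

Ebadd9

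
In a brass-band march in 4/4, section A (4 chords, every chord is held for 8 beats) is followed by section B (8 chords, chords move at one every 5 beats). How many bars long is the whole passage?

A: 4 × 8 = 32 beats = 8 bars.
B: 8 × 5 = 40 beats = 10 bars.
Total: 8 + 10 = 18 bars.

18 bars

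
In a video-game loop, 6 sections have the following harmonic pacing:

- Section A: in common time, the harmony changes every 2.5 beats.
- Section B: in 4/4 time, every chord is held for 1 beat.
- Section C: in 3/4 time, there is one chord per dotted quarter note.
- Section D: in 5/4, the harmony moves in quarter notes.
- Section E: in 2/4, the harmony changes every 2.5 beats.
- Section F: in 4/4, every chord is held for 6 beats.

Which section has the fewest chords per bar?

A: 4 beats/bar ÷ 2.5 beats/chord = 1.6 chords/bar.
B: 4 beats/bar ÷ 1 beat/chord = 4 chords/bar.
C: 3 beats/bar ÷ 1.5 beats/chord = 2 chords/bar.
D: 5 beats/bar ÷ 1 beat/chord = 5 chords/bar.
E: 2 beats/bar ÷ 2.5 beats/chord = 0.8 chords/bar.
F: 4 beats/bar ÷ 6 beats/chord = 2/3 chords/bar.
Slowest is F at 2/3 chords/bar.

Section F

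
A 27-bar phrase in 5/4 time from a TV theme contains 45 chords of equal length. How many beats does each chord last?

27 bars × 5 beats/bar = 135 beats total.
135 beats ÷ 45 chords = 3 beats per chord.
(That is a dotted half note.)

3 beats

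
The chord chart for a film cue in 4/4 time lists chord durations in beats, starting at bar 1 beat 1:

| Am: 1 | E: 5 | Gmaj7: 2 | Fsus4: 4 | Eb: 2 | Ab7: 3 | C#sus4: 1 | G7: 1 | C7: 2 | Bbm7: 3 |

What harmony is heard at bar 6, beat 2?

Beat 2 of bar 6 is beat (6−1)×4 + 2 = 22 overall.
Running totals: Am ends at 1, E ends at 6, Gmaj7 ends at 8, Fsus4 ends at 12, Eb ends at 14, Ab7 ends at 17, C#sus4 ends at 18, G7 ends at 19, C7 ends at 21, Bbm7 ends at 24.
Beat 22 falls within Bbm7.

Bbm7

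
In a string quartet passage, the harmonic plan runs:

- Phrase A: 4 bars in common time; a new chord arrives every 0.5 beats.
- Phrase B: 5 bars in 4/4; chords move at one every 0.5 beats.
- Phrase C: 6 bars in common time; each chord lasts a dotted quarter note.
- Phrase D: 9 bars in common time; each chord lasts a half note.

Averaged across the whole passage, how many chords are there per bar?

A: 4 × 4 = 16 beats ÷ 0.5 = 32 chords.
B: 5 × 4 = 20 beats ÷ 0.5 = 40 chords.
C: 6 × 4 = 24 beats ÷ 1.5 = 16 chords.
D: 9 × 4 = 36 beats ÷ 2 = 18 chords.
Overall: 106 chords over 24 bars → 106/24 = 53/12 chords per bar.

53/12 chords per bar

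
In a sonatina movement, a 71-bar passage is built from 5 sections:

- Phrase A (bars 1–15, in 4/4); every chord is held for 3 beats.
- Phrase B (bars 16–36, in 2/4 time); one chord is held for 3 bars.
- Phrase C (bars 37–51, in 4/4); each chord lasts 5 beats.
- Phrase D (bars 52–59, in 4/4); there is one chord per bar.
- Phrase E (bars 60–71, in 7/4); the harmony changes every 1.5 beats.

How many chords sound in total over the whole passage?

103 chords

A has 60 beats and chords last 3 each, so 20 chords.
B has 42 beats and chords last 6 each, so 7 chords.
C has 60 beats and chords last 5 each, so 12 chords.
D has 32 beats and chords last 4 each, so 8 chords.
E has 84 beats and chords last 1.5 each, so 56 chords.
Total: 20 + 7 + 12 + 8 + 56 = 103.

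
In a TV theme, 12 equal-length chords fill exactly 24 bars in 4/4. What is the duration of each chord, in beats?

24 bars × 4 beats/bar = 96 beats total.
96 beats ÷ 12 chords = 8 beats per chord.

8 beats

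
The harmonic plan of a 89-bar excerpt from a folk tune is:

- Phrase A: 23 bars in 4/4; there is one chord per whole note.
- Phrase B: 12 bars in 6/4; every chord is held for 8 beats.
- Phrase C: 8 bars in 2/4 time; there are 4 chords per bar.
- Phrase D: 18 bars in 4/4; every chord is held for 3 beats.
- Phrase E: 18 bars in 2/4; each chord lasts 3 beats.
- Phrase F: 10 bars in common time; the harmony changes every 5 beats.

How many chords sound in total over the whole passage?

108 chords

A: 23·4 = 92 beats, 92/4 = 23 chords.
B: 12·6 = 72 beats, 72/8 = 9 chords.
C: 8·2 = 16 beats, 16/0.5 = 32 chords.
D: 18·4 = 72 beats, 72/3 = 24 chords.
E: 18·2 = 36 beats, 36/3 = 12 chords.
F: 10·4 = 40 beats, 40/5 = 8 chords.
Total: 23 + 9 + 32 + 24 + 12 + 8 = 108.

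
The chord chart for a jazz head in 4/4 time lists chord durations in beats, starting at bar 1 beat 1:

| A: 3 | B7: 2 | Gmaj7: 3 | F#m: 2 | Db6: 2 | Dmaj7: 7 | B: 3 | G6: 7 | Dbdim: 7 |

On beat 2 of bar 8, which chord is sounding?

Beat 2 of bar 8 is beat (8−1)×4 + 2 = 30 overall.
Running totals: A ends at 3, B7 ends at 5, Gmaj7 ends at 8, F#m ends at 10, Db6 ends at 12, Dmaj7 ends at 19, B ends at 22, G6 ends at 29, Dbdim ends at 36.
Beat 30 falls within Dbdim.

Dbdim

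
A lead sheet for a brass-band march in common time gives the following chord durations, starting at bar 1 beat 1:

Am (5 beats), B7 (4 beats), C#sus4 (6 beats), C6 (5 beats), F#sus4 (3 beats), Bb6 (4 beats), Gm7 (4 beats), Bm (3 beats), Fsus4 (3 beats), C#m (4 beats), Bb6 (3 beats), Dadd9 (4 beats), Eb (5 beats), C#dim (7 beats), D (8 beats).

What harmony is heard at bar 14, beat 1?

Beat 1 of bar 14 is beat (14−1)×4 + 1 = 53 overall.
Running totals: Am ends at 5, B7 ends at 9, C#sus4 ends at 15, C6 ends at 20, F#sus4 ends at 23, Bb6 ends at 27, Gm7 ends at 31, Bm ends at 34, Fsus4 ends at 37, C#m ends at 41, Bb6 ends at 44, Dadd9 ends at 48, Eb ends at 53.
Beat 53 falls within Eb.

Eb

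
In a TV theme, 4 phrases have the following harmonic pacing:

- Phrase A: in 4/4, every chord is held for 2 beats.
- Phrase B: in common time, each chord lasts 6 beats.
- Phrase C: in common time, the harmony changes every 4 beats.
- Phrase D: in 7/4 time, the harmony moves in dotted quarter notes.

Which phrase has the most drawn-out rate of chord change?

A: 4 beats/bar ÷ 2 beats/chord = 2 chords/bar.
B: 4 beats/bar ÷ 6 beats/chord = 2/3 chords/bar.
C: 4 beats/bar ÷ 4 beats/chord = 1 chord/bar.
D: 7 beats/bar ÷ 1.5 beats/chord = 14/3 chords/bar.
Slowest is B at 2/3 chords/bar.

Phrase B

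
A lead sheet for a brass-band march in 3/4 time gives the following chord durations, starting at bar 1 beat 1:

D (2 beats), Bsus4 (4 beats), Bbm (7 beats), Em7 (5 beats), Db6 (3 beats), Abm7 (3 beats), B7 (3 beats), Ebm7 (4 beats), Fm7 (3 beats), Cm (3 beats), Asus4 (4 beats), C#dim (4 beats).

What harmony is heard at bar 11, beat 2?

Fm7

Beat 2 of bar 11 is beat (11−1)×3 + 2 = 32 overall.
Running totals: D ends at 2, Bsus4 ends at 6, Bbm ends at 13, Em7 ends at 18, Db6 ends at 21, Abm7 ends at 24, B7 ends at 27, Ebm7 ends at 31, Fm7 ends at 34.
Beat 32 falls within Fm7.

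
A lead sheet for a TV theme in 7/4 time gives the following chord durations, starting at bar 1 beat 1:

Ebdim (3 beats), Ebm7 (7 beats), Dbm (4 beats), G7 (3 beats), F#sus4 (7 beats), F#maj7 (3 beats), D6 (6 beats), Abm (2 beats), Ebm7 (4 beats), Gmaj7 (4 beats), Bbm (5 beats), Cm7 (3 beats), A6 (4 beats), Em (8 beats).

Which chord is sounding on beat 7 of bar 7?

Beat 7 of bar 7 is beat (7−1)×7 + 7 = 49 overall.
Running totals: Ebdim ends at 3, Ebm7 ends at 10, Dbm ends at 14, G7 ends at 17, F#sus4 ends at 24, F#maj7 ends at 27, D6 ends at 33, Abm ends at 35, Ebm7 ends at 39, Gmaj7 ends at 43, Bbm ends at 48, Cm7 ends at 51.
Beat 49 falls within Cm7.

Cm7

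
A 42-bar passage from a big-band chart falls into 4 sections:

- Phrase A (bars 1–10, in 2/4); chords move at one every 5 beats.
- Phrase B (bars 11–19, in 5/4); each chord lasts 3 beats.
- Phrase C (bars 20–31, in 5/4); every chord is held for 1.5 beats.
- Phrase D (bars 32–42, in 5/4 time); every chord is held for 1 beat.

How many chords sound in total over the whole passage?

A: 10·2 = 20 beats, 20/5 = 4 chords.
B: 9·5 = 45 beats, 45/3 = 15 chords.
C: 12·5 = 60 beats, 60/1.5 = 40 chords.
D: 11·5 = 55 beats, 55/1 = 55 chords.
Total: 4 + 15 + 40 + 55 = 114.

114 chords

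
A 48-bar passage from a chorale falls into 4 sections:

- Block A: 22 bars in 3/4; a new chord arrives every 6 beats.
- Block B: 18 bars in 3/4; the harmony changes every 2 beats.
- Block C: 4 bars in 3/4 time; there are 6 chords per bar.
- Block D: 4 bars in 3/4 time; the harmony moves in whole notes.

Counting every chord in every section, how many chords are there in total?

65 chords

A: 22 bars × 3 beats = 66 beats; 6 beats/chord → 11 chords.
B: 18 bars × 3 beats = 54 beats; 2 beats/chord → 27 chords.
C: 4 bars × 3 beats = 12 beats; 0.5 beats/chord → 24 chords.
D: 4 bars × 3 beats = 12 beats; 4 beats/chord → 3 chords.
Total: 11 + 27 + 24 + 3 = 65.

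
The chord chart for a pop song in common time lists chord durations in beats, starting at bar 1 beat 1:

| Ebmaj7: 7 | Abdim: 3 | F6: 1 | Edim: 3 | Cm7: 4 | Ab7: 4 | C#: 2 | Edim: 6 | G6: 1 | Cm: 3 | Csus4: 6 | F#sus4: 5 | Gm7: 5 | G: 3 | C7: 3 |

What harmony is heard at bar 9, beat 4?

Csus4

Beat 4 of bar 9 is beat (9−1)×4 + 4 = 36 overall.
Running totals: Ebmaj7 ends at 7, Abdim ends at 10, F6 ends at 11, Edim ends at 14, Cm7 ends at 18, Ab7 ends at 22, C# ends at 24, Edim ends at 30, G6 ends at 31, Cm ends at 34, Csus4 ends at 40.
Beat 36 falls within Csus4.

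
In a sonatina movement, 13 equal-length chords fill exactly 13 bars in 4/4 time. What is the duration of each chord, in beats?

13 bars × 4 beats/bar = 52 beats total.
52 beats ÷ 13 chords = 4 beats per chord.
(That is a whole note.)

4 beats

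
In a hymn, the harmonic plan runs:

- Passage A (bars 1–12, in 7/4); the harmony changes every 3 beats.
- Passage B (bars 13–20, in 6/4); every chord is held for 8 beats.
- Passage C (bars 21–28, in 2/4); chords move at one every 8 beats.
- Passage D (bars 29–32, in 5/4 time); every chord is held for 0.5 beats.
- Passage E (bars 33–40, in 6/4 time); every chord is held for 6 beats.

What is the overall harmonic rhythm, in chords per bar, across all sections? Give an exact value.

A: 12 bars of 7 beats is 84 beats; at 3 beats each that's 28 chords.
B: 8 bars of 6 beats is 48 beats; at 8 beats each that's 6 chords.
C: 8 bars of 2 beats is 16 beats; at 8 beats each that's 2 chords.
D: 4 bars of 5 beats is 20 beats; at 0.5 beats each that's 40 chords.
E: 8 bars of 6 beats is 48 beats; at 6 beats each that's 8 chords.
Overall: 84 chords over 40 bars → 84/40 = 2.1 chords per bar.

2.1 chords per bar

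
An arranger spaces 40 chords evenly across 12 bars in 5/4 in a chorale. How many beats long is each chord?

12 bars × 5 beats/bar = 60 beats total.
60 beats ÷ 40 chords = 1.5 beats per chord.
(That is a dotted quarter note.)

1.5 beats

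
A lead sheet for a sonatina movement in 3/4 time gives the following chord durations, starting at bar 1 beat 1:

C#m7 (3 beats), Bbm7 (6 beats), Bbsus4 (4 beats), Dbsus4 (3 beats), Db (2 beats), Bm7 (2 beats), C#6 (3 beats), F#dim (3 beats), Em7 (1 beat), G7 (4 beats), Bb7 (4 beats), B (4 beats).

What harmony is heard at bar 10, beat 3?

Beat 3 of bar 10 is beat (10−1)×3 + 3 = 30 overall.
Running totals: C#m7 ends at 3, Bbm7 ends at 9, Bbsus4 ends at 13, Dbsus4 ends at 16, Db ends at 18, Bm7 ends at 20, C#6 ends at 23, F#dim ends at 26, Em7 ends at 27, G7 ends at 31.
Beat 30 falls within G7.

G7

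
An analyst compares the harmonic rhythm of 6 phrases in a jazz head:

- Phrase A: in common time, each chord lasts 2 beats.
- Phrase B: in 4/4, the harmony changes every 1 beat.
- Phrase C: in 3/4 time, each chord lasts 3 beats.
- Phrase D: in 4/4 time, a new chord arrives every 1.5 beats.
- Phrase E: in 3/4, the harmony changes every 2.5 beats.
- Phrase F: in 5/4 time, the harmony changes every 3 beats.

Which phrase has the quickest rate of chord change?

Phrase B

A: 4 beats/bar ÷ 2 beats/chord = 2 chords/bar.
B: 4 beats/bar ÷ 1 beat/chord = 4 chords/bar.
C: 3 beats/bar ÷ 3 beats/chord = 1 chord/bar.
D: 4 beats/bar ÷ 1.5 beats/chord = 8/3 chords/bar.
E: 3 beats/bar ÷ 2.5 beats/chord = 1.2 chords/bar.
F: 5 beats/bar ÷ 3 beats/chord = 5/3 chords/bar.
Fastest is B at 4 chords/bar.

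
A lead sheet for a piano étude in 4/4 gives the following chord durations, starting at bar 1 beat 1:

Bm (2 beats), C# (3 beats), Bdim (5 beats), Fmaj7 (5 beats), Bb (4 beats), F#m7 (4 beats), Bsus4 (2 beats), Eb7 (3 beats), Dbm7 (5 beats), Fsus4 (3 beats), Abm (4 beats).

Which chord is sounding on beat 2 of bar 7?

Beat 2 of bar 7 is beat (7−1)×4 + 2 = 26 overall.
Running totals: Bm ends at 2, C# ends at 5, Bdim ends at 10, Fmaj7 ends at 15, Bb ends at 19, F#m7 ends at 23, Bsus4 ends at 25, Eb7 ends at 28.
Beat 26 falls within Eb7.

Eb7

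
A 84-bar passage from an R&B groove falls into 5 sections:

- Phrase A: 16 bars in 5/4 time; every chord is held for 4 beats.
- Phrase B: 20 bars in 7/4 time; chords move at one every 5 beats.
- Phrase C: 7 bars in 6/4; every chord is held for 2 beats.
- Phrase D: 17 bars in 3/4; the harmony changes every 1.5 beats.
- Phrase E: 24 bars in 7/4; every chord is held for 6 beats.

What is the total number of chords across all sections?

A has 80 beats and chords last 4 each, so 20 chords.
B has 140 beats and chords last 5 each, so 28 chords.
C has 42 beats and chords last 2 each, so 21 chords.
D has 51 beats and chords last 1.5 each, so 34 chords.
E has 168 beats and chords last 6 each, so 28 chords.
Total: 20 + 28 + 21 + 34 + 28 = 131.

131 chords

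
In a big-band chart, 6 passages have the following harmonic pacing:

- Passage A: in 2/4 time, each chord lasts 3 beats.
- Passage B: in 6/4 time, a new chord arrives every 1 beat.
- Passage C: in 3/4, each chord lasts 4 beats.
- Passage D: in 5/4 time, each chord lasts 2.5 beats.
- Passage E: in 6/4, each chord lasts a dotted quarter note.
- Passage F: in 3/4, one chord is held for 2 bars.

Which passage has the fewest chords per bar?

A: 2/3 = 2/3 chords/bar.
B: 6/1 = 6 chords/bar.
C: 3/4 = 0.75 chords/bar.
D: 5/2.5 = 2 chords/bar.
E: 6/1.5 = 4 chords/bar.
F: 3/6 = 0.5 chords/bar.
Slowest is F at 0.5 chords/bar.

Passage F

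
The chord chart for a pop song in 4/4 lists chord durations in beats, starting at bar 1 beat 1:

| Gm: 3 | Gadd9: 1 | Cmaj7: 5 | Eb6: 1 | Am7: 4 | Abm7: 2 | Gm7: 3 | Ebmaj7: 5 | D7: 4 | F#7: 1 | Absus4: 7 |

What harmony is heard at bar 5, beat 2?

Beat 2 of bar 5 is beat (5−1)×4 + 2 = 18 overall.
Running totals: Gm ends at 3, Gadd9 ends at 4, Cmaj7 ends at 9, Eb6 ends at 10, Am7 ends at 14, Abm7 ends at 16, Gm7 ends at 19.
Beat 18 falls within Gm7.

Gm7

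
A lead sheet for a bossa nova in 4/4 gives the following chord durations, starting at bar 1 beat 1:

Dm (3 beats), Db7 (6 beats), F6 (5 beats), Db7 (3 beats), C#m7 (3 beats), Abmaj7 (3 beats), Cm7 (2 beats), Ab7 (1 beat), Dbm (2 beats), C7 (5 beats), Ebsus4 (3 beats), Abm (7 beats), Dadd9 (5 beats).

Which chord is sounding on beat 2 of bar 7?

Beat 2 of bar 7 is beat (7−1)×4 + 2 = 26 overall.
Running totals: Dm ends at 3, Db7 ends at 9, F6 ends at 14, Db7 ends at 17, C#m7 ends at 20, Abmaj7 ends at 23, Cm7 ends at 25, Ab7 ends at 26.
Beat 26 falls within Ab7.

Ab7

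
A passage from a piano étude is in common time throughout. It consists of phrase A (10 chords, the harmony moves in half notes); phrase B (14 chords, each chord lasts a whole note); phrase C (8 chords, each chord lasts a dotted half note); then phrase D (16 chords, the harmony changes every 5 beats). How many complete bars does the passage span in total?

45 bars

A: 10 × 2 = 20 beats = 5 bars.
B: 14 × 4 = 56 beats = 14 bars.
C: 8 × 3 = 24 beats = 6 bars.
D: 16 × 5 = 80 beats = 20 bars.
Total: 5 + 14 + 6 + 20 = 45 bars.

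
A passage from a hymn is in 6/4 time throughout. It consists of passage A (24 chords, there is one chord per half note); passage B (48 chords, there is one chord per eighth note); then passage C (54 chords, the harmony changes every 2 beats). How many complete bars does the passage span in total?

30 bars

A: 24 × 2 = 48 beats = 8 bars.
B: 48 × 0.5 = 24 beats = 4 bars.
C: 54 × 2 = 108 beats = 18 bars.
Total: 8 + 4 + 18 = 30 bars.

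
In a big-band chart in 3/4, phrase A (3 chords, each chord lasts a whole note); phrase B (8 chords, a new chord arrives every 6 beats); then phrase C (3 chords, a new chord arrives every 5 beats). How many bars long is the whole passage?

A: 3 × 4 = 12 beats = 4 bars.
B: 8 × 6 = 48 beats = 16 bars.
C: 3 × 5 = 15 beats = 5 bars.
Total: 4 + 16 + 5 = 25 bars.

25 bars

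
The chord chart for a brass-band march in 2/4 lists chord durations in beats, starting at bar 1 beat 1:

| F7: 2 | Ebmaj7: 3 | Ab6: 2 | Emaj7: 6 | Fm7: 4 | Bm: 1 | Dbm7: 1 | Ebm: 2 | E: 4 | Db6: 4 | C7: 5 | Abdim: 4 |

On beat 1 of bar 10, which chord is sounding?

Dbm7

Beat 1 of bar 10 is beat (10−1)×2 + 1 = 19 overall.
Running totals: F7 ends at 2, Ebmaj7 ends at 5, Ab6 ends at 7, Emaj7 ends at 13, Fm7 ends at 17, Bm ends at 18, Dbm7 ends at 19.
Beat 19 falls within Dbm7.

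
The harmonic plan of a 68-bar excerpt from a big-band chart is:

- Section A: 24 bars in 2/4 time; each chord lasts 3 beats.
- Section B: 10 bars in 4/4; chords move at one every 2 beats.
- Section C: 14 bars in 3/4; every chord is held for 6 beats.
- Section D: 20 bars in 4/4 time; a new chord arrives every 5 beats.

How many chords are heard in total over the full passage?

A has 48 beats and chords last 3 each, so 16 chords.
B has 40 beats and chords last 2 each, so 20 chords.
C has 42 beats and chords last 6 each, so 7 chords.
D has 80 beats and chords last 5 each, so 16 chords.
Total: 16 + 20 + 7 + 16 = 59.

59 chords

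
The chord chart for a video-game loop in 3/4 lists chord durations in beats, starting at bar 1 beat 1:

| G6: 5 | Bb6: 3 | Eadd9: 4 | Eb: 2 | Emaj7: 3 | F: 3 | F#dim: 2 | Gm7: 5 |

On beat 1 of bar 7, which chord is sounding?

Beat 1 of bar 7 is beat (7−1)×3 + 1 = 19 overall.
Running totals: G6 ends at 5, Bb6 ends at 8, Eadd9 ends at 12, Eb ends at 14, Emaj7 ends at 17, F ends at 20.
Beat 19 falls within F.

F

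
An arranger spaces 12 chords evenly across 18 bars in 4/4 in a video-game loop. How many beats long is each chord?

18 bars × 4 beats/bar = 72 beats total.
72 beats ÷ 12 chords = 6 beats per chord.

6 beats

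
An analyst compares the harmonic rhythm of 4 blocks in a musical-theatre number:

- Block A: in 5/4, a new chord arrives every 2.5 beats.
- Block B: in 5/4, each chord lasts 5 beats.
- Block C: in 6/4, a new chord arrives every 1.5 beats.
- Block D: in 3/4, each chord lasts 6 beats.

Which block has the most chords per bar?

A: each chord is 2.5 beats in 5/4, so 2 per bar.
B: each chord is 5 beats in 5/4, so 1 per bar.
C: each chord is 1.5 beats in 6/4, so 4 per bar.
D: each chord is 6 beats in 3/4, so 0.5 per bar.
Fastest is C at 4 chords/bar.

Block C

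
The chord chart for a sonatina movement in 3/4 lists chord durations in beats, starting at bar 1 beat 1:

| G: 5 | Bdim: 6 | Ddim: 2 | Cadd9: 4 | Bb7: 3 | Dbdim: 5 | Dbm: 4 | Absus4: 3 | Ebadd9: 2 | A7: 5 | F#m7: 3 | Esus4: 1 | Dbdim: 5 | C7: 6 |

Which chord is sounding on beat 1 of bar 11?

Beat 1 of bar 11 is beat (11−1)×3 + 1 = 31 overall.
Running totals: G ends at 5, Bdim ends at 11, Ddim ends at 13, Cadd9 ends at 17, Bb7 ends at 20, Dbdim ends at 25, Dbm ends at 29, Absus4 ends at 32.
Beat 31 falls within Absus4.

Absus4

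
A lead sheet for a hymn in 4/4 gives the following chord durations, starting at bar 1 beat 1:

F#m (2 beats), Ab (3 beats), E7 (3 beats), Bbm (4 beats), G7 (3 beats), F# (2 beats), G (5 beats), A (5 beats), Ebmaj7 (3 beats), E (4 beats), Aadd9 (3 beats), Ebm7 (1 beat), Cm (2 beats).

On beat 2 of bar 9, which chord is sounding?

E

Beat 2 of bar 9 is beat (9−1)×4 + 2 = 34 overall.
Running totals: F#m ends at 2, Ab ends at 5, E7 ends at 8, Bbm ends at 12, G7 ends at 15, F# ends at 17, G ends at 22, A ends at 27, Ebmaj7 ends at 30, E ends at 34.
Beat 34 falls within E.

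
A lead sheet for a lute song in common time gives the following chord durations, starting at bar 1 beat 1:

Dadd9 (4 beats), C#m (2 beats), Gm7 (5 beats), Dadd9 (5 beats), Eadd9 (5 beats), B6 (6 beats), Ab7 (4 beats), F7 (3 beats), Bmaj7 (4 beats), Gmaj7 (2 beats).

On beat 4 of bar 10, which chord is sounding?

Gmaj7

Beat 4 of bar 10 is beat (10−1)×4 + 4 = 40 overall.
Running totals: Dadd9 ends at 4, C#m ends at 6, Gm7 ends at 11, Dadd9 ends at 16, Eadd9 ends at 21, B6 ends at 27, Ab7 ends at 31, F7 ends at 34, Bmaj7 ends at 38, Gmaj7 ends at 40.
Beat 40 falls within Gmaj7.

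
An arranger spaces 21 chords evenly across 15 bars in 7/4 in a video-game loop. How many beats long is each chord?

5 beats

15 bars × 7 beats/bar = 105 beats total.
105 beats ÷ 21 chords = 5 beats per chord.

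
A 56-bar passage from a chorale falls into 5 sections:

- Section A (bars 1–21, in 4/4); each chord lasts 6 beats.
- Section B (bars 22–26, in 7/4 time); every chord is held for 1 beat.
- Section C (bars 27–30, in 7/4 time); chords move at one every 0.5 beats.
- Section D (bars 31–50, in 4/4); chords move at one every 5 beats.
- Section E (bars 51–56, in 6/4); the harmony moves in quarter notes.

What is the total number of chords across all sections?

A: 21·4 = 84 beats, 84/6 = 14 chords.
B: 5·7 = 35 beats, 35/1 = 35 chords.
C: 4·7 = 28 beats, 28/0.5 = 56 chords.
D: 20·4 = 80 beats, 80/5 = 16 chords.
E: 6·6 = 36 beats, 36/1 = 36 chords.
Total: 14 + 35 + 56 + 16 + 36 = 157.

157 chords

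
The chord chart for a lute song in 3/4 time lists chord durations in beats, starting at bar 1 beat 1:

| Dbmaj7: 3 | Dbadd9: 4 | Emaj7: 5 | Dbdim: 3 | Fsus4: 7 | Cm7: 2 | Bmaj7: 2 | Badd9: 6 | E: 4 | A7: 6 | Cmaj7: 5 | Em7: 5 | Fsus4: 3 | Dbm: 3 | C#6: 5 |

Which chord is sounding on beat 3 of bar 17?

Em7

Beat 3 of bar 17 is beat (17−1)×3 + 3 = 51 overall.
Running totals: Dbmaj7 ends at 3, Dbadd9 ends at 7, Emaj7 ends at 12, Dbdim ends at 15, Fsus4 ends at 22, Cm7 ends at 24, Bmaj7 ends at 26, Badd9 ends at 32, E ends at 36, A7 ends at 42, Cmaj7 ends at 47, Em7 ends at 52.
Beat 51 falls within Em7.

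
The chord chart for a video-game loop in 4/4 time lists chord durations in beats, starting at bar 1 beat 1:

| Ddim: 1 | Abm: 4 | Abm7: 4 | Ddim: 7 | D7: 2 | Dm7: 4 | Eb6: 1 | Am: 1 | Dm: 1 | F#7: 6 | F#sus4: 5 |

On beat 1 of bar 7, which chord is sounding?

Dm

Beat 1 of bar 7 is beat (7−1)×4 + 1 = 25 overall.
Running totals: Ddim ends at 1, Abm ends at 5, Abm7 ends at 9, Ddim ends at 16, D7 ends at 18, Dm7 ends at 22, Eb6 ends at 23, Am ends at 24, Dm ends at 25.
Beat 25 falls within Dm.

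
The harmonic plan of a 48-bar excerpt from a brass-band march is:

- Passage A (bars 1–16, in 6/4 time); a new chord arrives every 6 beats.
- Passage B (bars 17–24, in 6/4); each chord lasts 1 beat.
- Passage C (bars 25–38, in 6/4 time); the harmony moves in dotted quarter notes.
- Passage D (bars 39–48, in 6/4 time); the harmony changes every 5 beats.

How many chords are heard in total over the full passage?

A: 16·6 = 96 beats, 96/6 = 16 chords.
B: 8·6 = 48 beats, 48/1 = 48 chords.
C: 14·6 = 84 beats, 84/1.5 = 56 chords.
D: 10·6 = 60 beats, 60/5 = 12 chords.
Total: 16 + 48 + 56 + 12 = 132.

132 chords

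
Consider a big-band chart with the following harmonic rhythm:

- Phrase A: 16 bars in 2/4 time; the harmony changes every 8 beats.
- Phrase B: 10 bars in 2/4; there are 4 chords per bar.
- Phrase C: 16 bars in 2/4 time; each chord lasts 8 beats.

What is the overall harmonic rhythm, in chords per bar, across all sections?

8/7 chords per bar

A: 16 bars of 2 beats is 32 beats; at 8 beats each that's 4 chords.
B: 10 bars of 2 beats is 20 beats; at 0.5 beats each that's 40 chords.
C: 16 bars of 2 beats is 32 beats; at 8 beats each that's 4 chords.
Overall: 48 chords over 42 bars → 48/42 = 8/7 chords per bar.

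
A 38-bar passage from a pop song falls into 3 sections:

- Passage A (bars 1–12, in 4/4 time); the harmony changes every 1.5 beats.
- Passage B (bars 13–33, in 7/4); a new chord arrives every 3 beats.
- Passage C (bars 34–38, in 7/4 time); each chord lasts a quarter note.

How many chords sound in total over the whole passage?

A: 12 bars × 4 beats = 48 beats; 1.5 beats/chord → 32 chords.
B: 21 bars × 7 beats = 147 beats; 3 beats/chord → 49 chords.
C: 5 bars × 7 beats = 35 beats; 1 beat/chord → 35 chords.
Total: 32 + 49 + 35 = 116.

116 chords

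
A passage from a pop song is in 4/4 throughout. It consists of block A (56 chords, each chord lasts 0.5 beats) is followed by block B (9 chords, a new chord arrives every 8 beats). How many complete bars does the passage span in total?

25 bars

A: 56 × 0.5 = 28 beats = 7 bars.
B: 9 × 8 = 72 beats = 18 bars.
Total: 7 + 18 = 25 bars.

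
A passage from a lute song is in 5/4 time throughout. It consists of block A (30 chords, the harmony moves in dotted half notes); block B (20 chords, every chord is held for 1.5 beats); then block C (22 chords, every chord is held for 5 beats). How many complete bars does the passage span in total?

A: 30 × 3 = 90 beats = 18 bars.
B: 20 × 1.5 = 30 beats = 6 bars.
C: 22 × 5 = 110 beats = 22 bars.
Total: 18 + 6 + 22 = 46 bars.

46 bars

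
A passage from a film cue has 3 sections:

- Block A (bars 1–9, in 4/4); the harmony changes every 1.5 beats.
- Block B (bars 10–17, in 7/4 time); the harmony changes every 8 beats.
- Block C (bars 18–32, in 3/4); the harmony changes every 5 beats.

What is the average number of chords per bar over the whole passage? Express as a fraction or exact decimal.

A: 9 × 4 = 36 beats ÷ 1.5 = 24 chords.
B: 8 × 7 = 56 beats ÷ 8 = 7 chords.
C: 15 × 3 = 45 beats ÷ 5 = 9 chords.
Overall: 40 chords over 32 bars → 40/32 = 1.25 chords per bar.

1.25 chords per bar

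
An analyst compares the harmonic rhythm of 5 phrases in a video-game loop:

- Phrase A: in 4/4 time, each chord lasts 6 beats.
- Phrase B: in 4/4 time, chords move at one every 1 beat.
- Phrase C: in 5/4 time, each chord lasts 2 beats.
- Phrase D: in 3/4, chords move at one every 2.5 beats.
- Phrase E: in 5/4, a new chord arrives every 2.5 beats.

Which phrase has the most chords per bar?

A: 4/6 = 2/3 chords/bar.
B: 4/1 = 4 chords/bar.
C: 5/2 = 2.5 chords/bar.
D: 3/2.5 = 1.2 chords/bar.
E: 5/2.5 = 2 chords/bar.
Fastest is B at 4 chords/bar.

Phrase B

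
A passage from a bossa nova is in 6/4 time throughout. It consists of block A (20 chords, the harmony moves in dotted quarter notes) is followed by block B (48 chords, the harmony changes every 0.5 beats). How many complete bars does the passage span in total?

A: 20 × 1.5 = 30 beats = 5 bars.
B: 48 × 0.5 = 24 beats = 4 bars.
Total: 5 + 4 = 9 bars.

9 bars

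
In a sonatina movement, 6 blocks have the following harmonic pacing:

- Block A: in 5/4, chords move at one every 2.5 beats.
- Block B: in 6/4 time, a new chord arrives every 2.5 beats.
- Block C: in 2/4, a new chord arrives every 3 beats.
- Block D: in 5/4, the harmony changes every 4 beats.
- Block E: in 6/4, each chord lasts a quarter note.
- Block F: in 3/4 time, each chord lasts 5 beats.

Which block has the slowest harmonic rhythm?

Block F

A: 5/2.5 = 2 chords/bar.
B: 6/2.5 = 2.4 chords/bar.
C: 2/3 = 2/3 chords/bar.
D: 5/4 = 1.25 chords/bar.
E: 6/1 = 6 chords/bar.
F: 3/5 = 0.6 chords/bar.
Slowest is F at 0.6 chords/bar.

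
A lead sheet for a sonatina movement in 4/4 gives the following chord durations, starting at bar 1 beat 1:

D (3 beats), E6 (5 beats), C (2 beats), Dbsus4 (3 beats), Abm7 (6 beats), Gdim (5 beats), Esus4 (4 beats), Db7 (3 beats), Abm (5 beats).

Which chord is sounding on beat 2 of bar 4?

Abm7

Beat 2 of bar 4 is beat (4−1)×4 + 2 = 14 overall.
Running totals: D ends at 3, E6 ends at 8, C ends at 10, Dbsus4 ends at 13, Abm7 ends at 19.
Beat 14 falls within Abm7.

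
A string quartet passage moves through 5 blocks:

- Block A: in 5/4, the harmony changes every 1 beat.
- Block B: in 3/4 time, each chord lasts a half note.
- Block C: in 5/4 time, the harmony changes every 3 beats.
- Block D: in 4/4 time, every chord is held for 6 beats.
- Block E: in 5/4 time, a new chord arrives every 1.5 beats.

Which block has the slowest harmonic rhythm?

Block D

A: 5/1 = 5 chords/bar.
B: 3/2 = 1.5 chords/bar.
C: 5/3 = 5/3 chords/bar.
D: 4/6 = 2/3 chords/bar.
E: 5/1.5 = 10/3 chords/bar.
Slowest is D at 2/3 chords/bar.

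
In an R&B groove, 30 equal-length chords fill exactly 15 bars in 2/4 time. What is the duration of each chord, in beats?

1 beat

15 bars × 2 beats/bar = 30 beats total.
30 beats ÷ 30 chords = 1 beats per chord.
(That is a quarter note.)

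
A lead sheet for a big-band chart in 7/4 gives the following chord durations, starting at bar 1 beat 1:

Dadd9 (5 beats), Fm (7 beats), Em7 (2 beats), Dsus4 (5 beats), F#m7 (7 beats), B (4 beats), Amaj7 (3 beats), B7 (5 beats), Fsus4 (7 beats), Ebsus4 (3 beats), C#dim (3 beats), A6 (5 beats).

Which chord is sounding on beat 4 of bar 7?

Ebsus4

Beat 4 of bar 7 is beat (7−1)×7 + 4 = 46 overall.
Running totals: Dadd9 ends at 5, Fm ends at 12, Em7 ends at 14, Dsus4 ends at 19, F#m7 ends at 26, B ends at 30, Amaj7 ends at 33, B7 ends at 38, Fsus4 ends at 45, Ebsus4 ends at 48.
Beat 46 falls within Ebsus4.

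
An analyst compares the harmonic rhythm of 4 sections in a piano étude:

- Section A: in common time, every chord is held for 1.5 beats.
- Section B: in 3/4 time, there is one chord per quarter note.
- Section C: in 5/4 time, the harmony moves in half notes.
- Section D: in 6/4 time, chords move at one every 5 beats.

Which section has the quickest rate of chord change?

A: 4 beats/bar ÷ 1.5 beats/chord = 8/3 chords/bar.
B: 3 beats/bar ÷ 1 beat/chord = 3 chords/bar.
C: 5 beats/bar ÷ 2 beats/chord = 2.5 chords/bar.
D: 6 beats/bar ÷ 5 beats/chord = 1.2 chords/bar.
Fastest is B at 3 chords/bar.

Section B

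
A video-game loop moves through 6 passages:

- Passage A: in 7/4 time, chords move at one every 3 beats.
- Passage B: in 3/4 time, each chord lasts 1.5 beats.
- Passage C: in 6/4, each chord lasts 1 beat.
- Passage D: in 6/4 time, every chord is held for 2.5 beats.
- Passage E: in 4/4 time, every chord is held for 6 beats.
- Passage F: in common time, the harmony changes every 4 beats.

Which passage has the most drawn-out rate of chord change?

A: 7/3 = 7/3 chords/bar.
B: 3/1.5 = 2 chords/bar.
C: 6/1 = 6 chords/bar.
D: 6/2.5 = 2.4 chords/bar.
E: 4/6 = 2/3 chords/bar.
F: 4/4 = 1 chord/bar.
Slowest is E at 2/3 chords/bar.

Passage E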